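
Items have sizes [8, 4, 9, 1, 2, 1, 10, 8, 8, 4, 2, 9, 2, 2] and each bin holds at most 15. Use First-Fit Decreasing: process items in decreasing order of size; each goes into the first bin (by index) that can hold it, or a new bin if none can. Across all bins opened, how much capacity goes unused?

Sorted descending: 10, 9, 9, 8, 8, 8, 4, 4, 2, 2, 2, 2, 1, 1.
bin 1: place 10, 5 left
bin 2: place 9, 6 left
bin 3: place 9, 6 left
bin 4: place 8, 7 left
bin 5: place 8, 7 left
bin 6: place 8, 7 left
bin 1: place 4, 1 left
bin 2: place 4, 2 left
bin 2: place 2, 0 left
bin 3: place 2, 4 left
bin 3: place 2, 2 left
bin 3: place 2, 0 left
bin 1: place 1, 0 left
bin 4: place 1, 6 left
6 bins × 15 = 90; used 70; unused 20.

20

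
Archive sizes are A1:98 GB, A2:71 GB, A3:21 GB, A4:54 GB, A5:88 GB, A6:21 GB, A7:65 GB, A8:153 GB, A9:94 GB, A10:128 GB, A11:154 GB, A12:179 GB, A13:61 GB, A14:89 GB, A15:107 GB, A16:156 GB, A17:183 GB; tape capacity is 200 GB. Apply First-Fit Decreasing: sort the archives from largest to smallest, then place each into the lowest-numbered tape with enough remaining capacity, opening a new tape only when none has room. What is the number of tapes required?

10 tapes

Sorted descending: 183, 179, 156, 154, 153, 128, 107, 98, 94, 89, 88, 71, 65, 61, 54, 21, 21.
183 GB → tape 1 (remaining 17 GB)
179 GB → tape 2 (remaining 21 GB)
156 GB → tape 3 (remaining 44 GB)
154 GB → tape 4 (remaining 46 GB)
153 GB → tape 5 (remaining 47 GB)
128 GB → tape 6 (remaining 72 GB)
107 GB → tape 7 (remaining 93 GB)
98 GB → tape 8 (remaining 102 GB)
94 GB → tape 8 (remaining 8 GB)
89 GB → tape 7 (remaining 4 GB)
88 GB → tape 9 (remaining 112 GB)
71 GB → tape 6 (remaining 1 GB)
65 GB → tape 9 (remaining 47 GB)
61 GB → tape 10 (remaining 139 GB)
54 GB → tape 10 (remaining 85 GB)
21 GB → tape 2 (remaining 0 GB)
21 GB → tape 3 (remaining 23 GB)
Final tapes: [183] [179,21] [156,21] [154] [153] [128,71] [107,89] [98,94] [88,65] [61,54].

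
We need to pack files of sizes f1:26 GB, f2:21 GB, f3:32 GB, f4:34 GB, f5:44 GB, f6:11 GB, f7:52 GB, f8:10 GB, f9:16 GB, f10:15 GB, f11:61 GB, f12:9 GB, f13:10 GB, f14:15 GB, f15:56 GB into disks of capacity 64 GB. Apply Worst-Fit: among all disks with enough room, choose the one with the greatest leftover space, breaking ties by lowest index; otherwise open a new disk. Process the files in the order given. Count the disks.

8

f1 (26 GB) → disk 1 (remaining 38 GB)
f2 (21 GB) → disk 1 (remaining 17 GB)
f3 (32 GB) → disk 2 (remaining 32 GB)
f4 (34 GB) → disk 3 (remaining 30 GB)
f5 (44 GB) → disk 4 (remaining 20 GB)
f6 (11 GB) → disk 2 (remaining 21 GB)
f7 (52 GB) → disk 5 (remaining 12 GB)
f8 (10 GB) → disk 3 (remaining 20 GB)
f9 (16 GB) → disk 2 (remaining 5 GB)
f10 (15 GB) → disk 3 (remaining 5 GB)
f11 (61 GB) → disk 6 (remaining 3 GB)
f12 (9 GB) → disk 4 (remaining 11 GB)
f13 (10 GB) → disk 1 (remaining 7 GB)
f14 (15 GB) → disk 7 (remaining 49 GB)
f15 (56 GB) → disk 8 (remaining 8 GB)
Final disks: [26,21,10] [32,11,16] [34,10,15] [44,9] [52] [61] [15] [56].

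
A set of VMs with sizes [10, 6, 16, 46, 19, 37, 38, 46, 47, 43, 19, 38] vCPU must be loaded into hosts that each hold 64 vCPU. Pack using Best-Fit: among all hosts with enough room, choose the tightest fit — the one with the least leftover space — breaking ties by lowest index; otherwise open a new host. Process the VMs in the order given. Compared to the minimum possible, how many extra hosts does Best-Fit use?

1

Best-Fit: [10,6,16,19] [46] [37] [38] [46] [47] [43,19] [38] → 8 hosts.
7 VMs exceed 32 vCPU (half the capacity), and no two of those can share a host, so at least 7 hosts are needed.
An optimal packing achieves that bound: [47,16] [46,10,6] [46] [43,19] [38,19] [38] [37] → 7 hosts.
Excess: 8 − 7 = 1.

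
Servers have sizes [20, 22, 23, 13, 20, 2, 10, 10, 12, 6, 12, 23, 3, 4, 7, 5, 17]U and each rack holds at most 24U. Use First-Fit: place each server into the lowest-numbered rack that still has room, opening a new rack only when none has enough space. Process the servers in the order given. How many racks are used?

10

Put 20U in rack 1; 4U remain.
Put 22U in rack 2; 2U remain.
Put 23U in rack 3; 1U remain.
Put 13U in rack 4; 11U remain.
Put 20U in rack 5; 4U remain.
Put 2U in rack 1; 2U remain.
Put 10U in rack 4; 1U remain.
Put 10U in rack 6; 14U remain.
Put 12U in rack 6; 2U remain.
Put 6U in rack 7; 18U remain.
Put 12U in rack 7; 6U remain.
Put 23U in rack 8; 1U remain.
Put 3U in rack 5; 1U remain.
Put 4U in rack 7; 2U remain.
Put 7U in rack 9; 17U remain.
Put 5U in rack 9; 12U remain.
Put 17U in rack 10; 7U remain.
Final racks: [20,2] [22] [23] [13,10] [20,3] [10,12] [6,12,4] [23] [7,5] [17].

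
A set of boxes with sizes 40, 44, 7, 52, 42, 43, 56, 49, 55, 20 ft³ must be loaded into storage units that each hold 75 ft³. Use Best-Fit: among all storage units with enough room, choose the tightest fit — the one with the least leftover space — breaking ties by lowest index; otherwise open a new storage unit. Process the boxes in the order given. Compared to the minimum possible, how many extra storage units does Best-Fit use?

0

Best-Fit: [40] [44,7] [52] [42] [43] [56] [49] [55,20] → 8 storage units.
8 boxes exceed 37.5 ft³ (half the capacity), and no two of those can share a storage unit, so at least 8 storage units are needed.
So 8 is already optimal.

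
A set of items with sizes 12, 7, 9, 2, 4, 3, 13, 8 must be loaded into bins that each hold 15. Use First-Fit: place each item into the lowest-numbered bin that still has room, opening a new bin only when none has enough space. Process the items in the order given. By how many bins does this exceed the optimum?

First-Fit: [12,2] [7,4,3] [9] [13] [8] → 5 bins.
Total size 58; any packing needs at least ⌈58/15⌉ = 4 bins.
An optimal packing achieves that bound: [13,2] [12,3] [9,4] [8,7] → 4 bins.
Excess: 5 − 4 = 1.

1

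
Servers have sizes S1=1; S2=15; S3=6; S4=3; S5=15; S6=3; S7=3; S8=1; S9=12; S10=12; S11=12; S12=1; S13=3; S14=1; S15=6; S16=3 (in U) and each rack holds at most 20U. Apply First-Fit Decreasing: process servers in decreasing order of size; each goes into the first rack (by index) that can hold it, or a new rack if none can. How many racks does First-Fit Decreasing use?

Sorted descending: 15, 15, 12, 12, 12, 6, 6, 3, 3, 3, 3, 3, 1, 1, 1, 1.
15U → rack 1 (remaining 5U)
15U → rack 2 (remaining 5U)
12U → rack 3 (remaining 8U)
12U → rack 4 (remaining 8U)
12U → rack 5 (remaining 8U)
6U → rack 3 (remaining 2U)
6U → rack 4 (remaining 2U)
3U → rack 1 (remaining 2U)
3U → rack 2 (remaining 2U)
3U → rack 5 (remaining 5U)
3U → rack 5 (remaining 2U)
3U → rack 6 (remaining 17U)
1U → rack 1 (remaining 1U)
1U → rack 1 (remaining 0U)
1U → rack 2 (remaining 1U)
1U → rack 2 (remaining 0U)

6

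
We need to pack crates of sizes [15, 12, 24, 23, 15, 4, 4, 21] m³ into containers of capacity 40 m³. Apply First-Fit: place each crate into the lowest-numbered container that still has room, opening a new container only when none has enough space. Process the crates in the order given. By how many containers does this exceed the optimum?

First-Fit: [15,12,4,4] [24,15] [23] [21] → 4 containers.
Total size 118 m³; any packing needs at least ⌈118/40⌉ = 3 containers.
An optimal packing achieves that bound: [24,15] [23,12,4] [21,15,4] → 3 containers.
Excess: 4 − 3 = 1.

1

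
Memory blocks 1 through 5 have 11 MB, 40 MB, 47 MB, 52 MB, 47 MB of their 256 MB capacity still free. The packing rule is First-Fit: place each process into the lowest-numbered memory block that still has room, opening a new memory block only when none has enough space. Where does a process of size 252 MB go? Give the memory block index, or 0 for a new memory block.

0

No memory block has ≥ 252 MB free, so a new memory block is opened.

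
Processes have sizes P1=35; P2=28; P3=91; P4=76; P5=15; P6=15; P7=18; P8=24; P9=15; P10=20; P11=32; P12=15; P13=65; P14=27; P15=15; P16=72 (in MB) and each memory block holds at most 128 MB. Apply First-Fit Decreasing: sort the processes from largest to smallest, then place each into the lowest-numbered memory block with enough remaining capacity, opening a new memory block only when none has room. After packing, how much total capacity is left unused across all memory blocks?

77

Sorted descending: 91, 76, 72, 65, 35, 32, 28, 27, 24, 20, 18, 15, 15, 15, 15, 15.
91 MB → memory block 1 (remaining 37 MB)
76 MB → memory block 2 (remaining 52 MB)
72 MB → memory block 3 (remaining 56 MB)
65 MB → memory block 4 (remaining 63 MB)
35 MB → memory block 1 (remaining 2 MB)
32 MB → memory block 2 (remaining 20 MB)
28 MB → memory block 3 (remaining 28 MB)
27 MB → memory block 3 (remaining 1 MB)
24 MB → memory block 4 (remaining 39 MB)
20 MB → memory block 2 (remaining 0 MB)
18 MB → memory block 4 (remaining 21 MB)
15 MB → memory block 4 (remaining 6 MB)
15 MB → memory block 5 (remaining 113 MB)
15 MB → memory block 5 (remaining 98 MB)
15 MB → memory block 5 (remaining 83 MB)
15 MB → memory block 5 (remaining 68 MB)
5 memory blocks × 128 MB = 640 MB; used 563 MB; unused 77 MB.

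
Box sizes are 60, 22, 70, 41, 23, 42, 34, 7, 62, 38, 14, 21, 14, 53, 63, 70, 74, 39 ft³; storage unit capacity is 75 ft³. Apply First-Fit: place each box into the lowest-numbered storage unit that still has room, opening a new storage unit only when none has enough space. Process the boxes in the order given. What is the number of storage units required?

storage unit 1: place 60 ft³, 15 ft³ left
storage unit 2: place 22 ft³, 53 ft³ left
storage unit 3: place 70 ft³, 5 ft³ left
storage unit 2: place 41 ft³, 12 ft³ left
storage unit 4: place 23 ft³, 52 ft³ left
storage unit 4: place 42 ft³, 10 ft³ left
storage unit 5: place 34 ft³, 41 ft³ left
storage unit 1: place 7 ft³, 8 ft³ left
storage unit 6: place 62 ft³, 13 ft³ left
storage unit 5: place 38 ft³, 3 ft³ left
storage unit 7: place 14 ft³, 61 ft³ left
storage unit 7: place 21 ft³, 40 ft³ left
storage unit 7: place 14 ft³, 26 ft³ left
storage unit 8: place 53 ft³, 22 ft³ left
storage unit 9: place 63 ft³, 12 ft³ left
storage unit 10: place 70 ft³, 5 ft³ left
storage unit 11: place 74 ft³, 1 ft³ left
storage unit 12: place 39 ft³, 36 ft³ left

12 storage units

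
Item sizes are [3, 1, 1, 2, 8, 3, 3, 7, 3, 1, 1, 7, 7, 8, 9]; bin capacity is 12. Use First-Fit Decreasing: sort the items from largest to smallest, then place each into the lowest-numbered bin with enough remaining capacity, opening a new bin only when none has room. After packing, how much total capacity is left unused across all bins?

Sorted descending: 9, 8, 8, 7, 7, 7, 3, 3, 3, 3, 2, 1, 1, 1, 1.
Put 9 in bin 1; 3 remain.
Put 8 in bin 2; 4 remain.
Put 8 in bin 3; 4 remain.
Put 7 in bin 4; 5 remain.
Put 7 in bin 5; 5 remain.
Put 7 in bin 6; 5 remain.
Put 3 in bin 1; 0 remain.
Put 3 in bin 2; 1 remain.
Put 3 in bin 3; 1 remain.
Put 3 in bin 4; 2 remain.
Put 2 in bin 4; 0 remain.
Put 1 in bin 2; 0 remain.
Put 1 in bin 3; 0 remain.
Put 1 in bin 5; 4 remain.
Put 1 in bin 5; 3 remain.
6 bins × 12 = 72; used 64; unused 8.

8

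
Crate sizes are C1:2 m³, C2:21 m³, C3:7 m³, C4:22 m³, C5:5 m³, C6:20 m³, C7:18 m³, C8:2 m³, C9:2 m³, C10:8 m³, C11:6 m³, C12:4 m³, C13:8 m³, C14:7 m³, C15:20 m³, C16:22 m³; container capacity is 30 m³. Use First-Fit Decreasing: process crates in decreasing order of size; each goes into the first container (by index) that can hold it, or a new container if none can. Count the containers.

Sorted descending: 22, 22, 21, 20, 20, 18, 8, 8, 7, 7, 6, 5, 4, 2, 2, 2.
container 1: place 22 m³, 8 m³ left
container 2: place 22 m³, 8 m³ left
container 3: place 21 m³, 9 m³ left
container 4: place 20 m³, 10 m³ left
container 5: place 20 m³, 10 m³ left
container 6: place 18 m³, 12 m³ left
container 1: place 8 m³, 0 m³ left
container 2: place 8 m³, 0 m³ left
container 3: place 7 m³, 2 m³ left
container 4: place 7 m³, 3 m³ left
container 5: place 6 m³, 4 m³ left
container 6: place 5 m³, 7 m³ left
container 5: place 4 m³, 0 m³ left
container 3: place 2 m³, 0 m³ left
container 4: place 2 m³, 1 m³ left
container 6: place 2 m³, 5 m³ left

6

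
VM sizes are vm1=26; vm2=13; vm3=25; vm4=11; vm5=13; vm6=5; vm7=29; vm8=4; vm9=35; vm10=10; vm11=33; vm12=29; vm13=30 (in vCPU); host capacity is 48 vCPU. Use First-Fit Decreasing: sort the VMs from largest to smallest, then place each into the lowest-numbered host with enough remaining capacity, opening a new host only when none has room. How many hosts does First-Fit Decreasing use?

7

Sorted descending: 35, 33, 30, 29, 29, 26, 25, 13, 13, 11, 10, 5, 4.
35 vCPU → host 1 (remaining 13 vCPU)
33 vCPU → host 2 (remaining 15 vCPU)
30 vCPU → host 3 (remaining 18 vCPU)
29 vCPU → host 4 (remaining 19 vCPU)
29 vCPU → host 5 (remaining 19 vCPU)
26 vCPU → host 6 (remaining 22 vCPU)
25 vCPU → host 7 (remaining 23 vCPU)
13 vCPU → host 1 (remaining 0 vCPU)
13 vCPU → host 2 (remaining 2 vCPU)
11 vCPU → host 3 (remaining 7 vCPU)
10 vCPU → host 4 (remaining 9 vCPU)
5 vCPU → host 3 (remaining 2 vCPU)
4 vCPU → host 4 (remaining 5 vCPU)
Final hosts: [35,13] [33,13] [30,11,5] [29,10,4] [29] [26] [25].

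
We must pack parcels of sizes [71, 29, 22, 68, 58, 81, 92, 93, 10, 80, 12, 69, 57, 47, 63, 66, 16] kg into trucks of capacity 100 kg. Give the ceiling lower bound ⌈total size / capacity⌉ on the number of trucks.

Total size = 71 + 29 + 22 + 68 + 58 + 81 + 92 + 93 + 10 + 80 + 12 + 69 + 57 + 47 + 63 + 66 + 16 = 934 kg.
⌈934 / 100⌉ = 10.

10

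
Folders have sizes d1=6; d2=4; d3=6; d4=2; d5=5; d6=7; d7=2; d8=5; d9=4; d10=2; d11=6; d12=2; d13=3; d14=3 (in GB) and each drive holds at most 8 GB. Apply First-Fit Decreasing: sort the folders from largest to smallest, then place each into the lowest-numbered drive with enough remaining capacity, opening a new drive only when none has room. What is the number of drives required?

8

Sorted descending: 7, 6, 6, 6, 5, 5, 4, 4, 3, 3, 2, 2, 2, 2.
Put 7 GB in drive 1; 1 GB remain.
Put 6 GB in drive 2; 2 GB remain.
Put 6 GB in drive 3; 2 GB remain.
Put 6 GB in drive 4; 2 GB remain.
Put 5 GB in drive 5; 3 GB remain.
Put 5 GB in drive 6; 3 GB remain.
Put 4 GB in drive 7; 4 GB remain.
Put 4 GB in drive 7; 0 GB remain.
Put 3 GB in drive 5; 0 GB remain.
Put 3 GB in drive 6; 0 GB remain.
Put 2 GB in drive 2; 0 GB remain.
Put 2 GB in drive 3; 0 GB remain.
Put 2 GB in drive 4; 0 GB remain.
Put 2 GB in drive 8; 6 GB remain.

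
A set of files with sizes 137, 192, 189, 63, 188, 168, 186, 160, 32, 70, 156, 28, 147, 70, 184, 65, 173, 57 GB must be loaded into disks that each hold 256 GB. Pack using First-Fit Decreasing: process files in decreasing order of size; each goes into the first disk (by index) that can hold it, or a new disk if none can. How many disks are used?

11 disks

Sorted descending: 192, 189, 188, 186, 184, 173, 168, 160, 156, 147, 137, 70, 70, 65, 63, 57, 32, 28.
Put 192 GB in disk 1; 64 GB remain.
Put 189 GB in disk 2; 67 GB remain.
Put 188 GB in disk 3; 68 GB remain.
Put 186 GB in disk 4; 70 GB remain.
Put 184 GB in disk 5; 72 GB remain.
Put 173 GB in disk 6; 83 GB remain.
Put 168 GB in disk 7; 88 GB remain.
Put 160 GB in disk 8; 96 GB remain.
Put 156 GB in disk 9; 100 GB remain.
Put 147 GB in disk 10; 109 GB remain.
Put 137 GB in disk 11; 119 GB remain.
Put 70 GB in disk 4; 0 GB remain.
Put 70 GB in disk 5; 2 GB remain.
Put 65 GB in disk 2; 2 GB remain.
Put 63 GB in disk 1; 1 GB remain.
Put 57 GB in disk 3; 11 GB remain.
Put 32 GB in disk 6; 51 GB remain.
Put 28 GB in disk 6; 23 GB remain.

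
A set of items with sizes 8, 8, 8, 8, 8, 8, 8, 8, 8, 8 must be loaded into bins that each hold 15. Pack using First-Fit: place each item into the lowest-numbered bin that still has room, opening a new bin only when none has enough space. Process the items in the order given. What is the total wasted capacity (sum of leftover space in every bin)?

Put 8 in bin 1; 7 remain.
Put 8 in bin 2; 7 remain.
Put 8 in bin 3; 7 remain.
Put 8 in bin 4; 7 remain.
Put 8 in bin 5; 7 remain.
Put 8 in bin 6; 7 remain.
Put 8 in bin 7; 7 remain.
Put 8 in bin 8; 7 remain.
Put 8 in bin 9; 7 remain.
Put 8 in bin 10; 7 remain.
10 bins × 15 = 150; used 80; unused 70.

70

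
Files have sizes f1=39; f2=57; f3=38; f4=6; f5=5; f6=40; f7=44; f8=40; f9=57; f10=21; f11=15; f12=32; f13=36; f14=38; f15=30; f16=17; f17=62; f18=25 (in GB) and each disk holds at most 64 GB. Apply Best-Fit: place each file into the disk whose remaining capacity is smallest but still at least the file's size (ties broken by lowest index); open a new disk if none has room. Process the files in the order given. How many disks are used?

11 disks

Put f1 (39 GB) in disk 1; 25 GB remain.
Put f2 (57 GB) in disk 2; 7 GB remain.
Put f3 (38 GB) in disk 3; 26 GB remain.
Put f4 (6 GB) in disk 2; 1 GB remain.
Put f5 (5 GB) in disk 1; 20 GB remain.
Put f6 (40 GB) in disk 4; 24 GB remain.
Put f7 (44 GB) in disk 5; 20 GB remain.
Put f8 (40 GB) in disk 6; 24 GB remain.
Put f9 (57 GB) in disk 7; 7 GB remain.
Put f10 (21 GB) in disk 4; 3 GB remain.
Put f11 (15 GB) in disk 1; 5 GB remain.
Put f12 (32 GB) in disk 8; 32 GB remain.
Put f13 (36 GB) in disk 9; 28 GB remain.
Put f14 (38 GB) in disk 10; 26 GB remain.
Put f15 (30 GB) in disk 8; 2 GB remain.
Put f16 (17 GB) in disk 5; 3 GB remain.
Put f17 (62 GB) in disk 11; 2 GB remain.
Put f18 (25 GB) in disk 3; 1 GB remain.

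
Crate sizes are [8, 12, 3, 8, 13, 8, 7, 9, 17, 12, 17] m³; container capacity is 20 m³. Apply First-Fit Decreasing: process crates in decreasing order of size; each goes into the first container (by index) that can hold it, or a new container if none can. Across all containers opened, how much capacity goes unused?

6

Sorted descending: 17, 17, 13, 12, 12, 9, 8, 8, 8, 7, 3.
Put 17 m³ in container 1; 3 m³ remain.
Put 17 m³ in container 2; 3 m³ remain.
Put 13 m³ in container 3; 7 m³ remain.
Put 12 m³ in container 4; 8 m³ remain.
Put 12 m³ in container 5; 8 m³ remain.
Put 9 m³ in container 6; 11 m³ remain.
Put 8 m³ in container 4; 0 m³ remain.
Put 8 m³ in container 5; 0 m³ remain.
Put 8 m³ in container 6; 3 m³ remain.
Put 7 m³ in container 3; 0 m³ remain.
Put 3 m³ in container 1; 0 m³ remain.
6 containers × 20 m³ = 120 m³; used 114 m³; unused 6 m³.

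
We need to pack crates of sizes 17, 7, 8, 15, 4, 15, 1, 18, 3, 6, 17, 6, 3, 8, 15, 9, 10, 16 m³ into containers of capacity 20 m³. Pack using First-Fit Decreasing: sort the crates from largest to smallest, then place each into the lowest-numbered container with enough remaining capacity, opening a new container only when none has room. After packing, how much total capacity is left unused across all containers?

Sorted descending: 18, 17, 17, 16, 15, 15, 15, 10, 9, 8, 8, 7, 6, 6, 4, 3, 3, 1.
container 1: place 18 m³, 2 m³ left
container 2: place 17 m³, 3 m³ left
container 3: place 17 m³, 3 m³ left
container 4: place 16 m³, 4 m³ left
container 5: place 15 m³, 5 m³ left
container 6: place 15 m³, 5 m³ left
container 7: place 15 m³, 5 m³ left
container 8: place 10 m³, 10 m³ left
container 8: place 9 m³, 1 m³ left
container 9: place 8 m³, 12 m³ left
container 9: place 8 m³, 4 m³ left
container 10: place 7 m³, 13 m³ left
container 10: place 6 m³, 7 m³ left
container 10: place 6 m³, 1 m³ left
container 4: place 4 m³, 0 m³ left
container 2: place 3 m³, 0 m³ left
container 3: place 3 m³, 0 m³ left
container 1: place 1 m³, 1 m³ left
10 containers × 20 m³ = 200 m³; used 178 m³; unused 22 m³.

22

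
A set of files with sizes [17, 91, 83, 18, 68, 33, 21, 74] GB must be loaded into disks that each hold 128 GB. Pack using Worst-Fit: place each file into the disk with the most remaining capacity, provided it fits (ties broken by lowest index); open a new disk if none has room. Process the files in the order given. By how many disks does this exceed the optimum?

Worst-Fit: [17,91] [83,18,21] [68,33] [74] → 4 disks.
Total size 405 GB; any packing needs at least ⌈405/128⌉ = 4 disks.
So 4 is already optimal.

0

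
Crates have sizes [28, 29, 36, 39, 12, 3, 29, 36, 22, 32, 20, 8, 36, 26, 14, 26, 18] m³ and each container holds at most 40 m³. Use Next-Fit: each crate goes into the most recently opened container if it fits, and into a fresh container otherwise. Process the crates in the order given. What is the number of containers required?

14 containers

container 1: place 28 m³, 12 m³ left
container 2: place 29 m³, 11 m³ left
container 3: place 36 m³, 4 m³ left
container 4: place 39 m³, 1 m³ left
container 5: place 12 m³, 28 m³ left
container 5: place 3 m³, 25 m³ left
container 6: place 29 m³, 11 m³ left
container 7: place 36 m³, 4 m³ left
container 8: place 22 m³, 18 m³ left
container 9: place 32 m³, 8 m³ left
container 10: place 20 m³, 20 m³ left
container 10: place 8 m³, 12 m³ left
container 11: place 36 m³, 4 m³ left
container 12: place 26 m³, 14 m³ left
container 12: place 14 m³, 0 m³ left
container 13: place 26 m³, 14 m³ left
container 14: place 18 m³, 22 m³ left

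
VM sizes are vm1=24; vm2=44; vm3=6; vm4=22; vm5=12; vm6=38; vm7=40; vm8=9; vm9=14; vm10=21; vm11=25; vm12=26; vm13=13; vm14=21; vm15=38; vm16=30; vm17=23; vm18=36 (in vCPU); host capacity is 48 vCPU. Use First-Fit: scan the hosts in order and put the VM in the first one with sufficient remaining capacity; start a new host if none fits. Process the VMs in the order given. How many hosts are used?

11 hosts

vm1 (24 vCPU) → host 1 (remaining 24 vCPU)
vm2 (44 vCPU) → host 2 (remaining 4 vCPU)
vm3 (6 vCPU) → host 1 (remaining 18 vCPU)
vm4 (22 vCPU) → host 3 (remaining 26 vCPU)
vm5 (12 vCPU) → host 1 (remaining 6 vCPU)
vm6 (38 vCPU) → host 4 (remaining 10 vCPU)
vm7 (40 vCPU) → host 5 (remaining 8 vCPU)
vm8 (9 vCPU) → host 3 (remaining 17 vCPU)
vm9 (14 vCPU) → host 3 (remaining 3 vCPU)
vm10 (21 vCPU) → host 6 (remaining 27 vCPU)
vm11 (25 vCPU) → host 6 (remaining 2 vCPU)
vm12 (26 vCPU) → host 7 (remaining 22 vCPU)
vm13 (13 vCPU) → host 7 (remaining 9 vCPU)
vm14 (21 vCPU) → host 8 (remaining 27 vCPU)
vm15 (38 vCPU) → host 9 (remaining 10 vCPU)
vm16 (30 vCPU) → host 10 (remaining 18 vCPU)
vm17 (23 vCPU) → host 8 (remaining 4 vCPU)
vm18 (36 vCPU) → host 11 (remaining 12 vCPU)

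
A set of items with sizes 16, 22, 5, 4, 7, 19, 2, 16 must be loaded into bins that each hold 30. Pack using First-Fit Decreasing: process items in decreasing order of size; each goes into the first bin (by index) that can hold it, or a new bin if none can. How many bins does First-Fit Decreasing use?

Sorted descending: 22, 19, 16, 16, 7, 5, 4, 2.
Put 22 in bin 1; 8 remain.
Put 19 in bin 2; 11 remain.
Put 16 in bin 3; 14 remain.
Put 16 in bin 4; 14 remain.
Put 7 in bin 1; 1 remain.
Put 5 in bin 2; 6 remain.
Put 4 in bin 2; 2 remain.
Put 2 in bin 2; 0 remain.
Final bins: [22,7] [19,5,4,2] [16] [16].

4 bins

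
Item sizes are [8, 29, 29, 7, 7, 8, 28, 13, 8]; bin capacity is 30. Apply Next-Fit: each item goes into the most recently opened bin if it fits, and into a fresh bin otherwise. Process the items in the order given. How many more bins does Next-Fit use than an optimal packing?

1

Next-Fit: [8] [29] [29] [7,7,8] [28] [13,8] → 6 bins.
Total size 137; any packing needs at least ⌈137/30⌉ = 5 bins.
An optimal packing achieves that bound: [29] [29] [28] [13,8,8] [8,7,7] → 5 bins.
Excess: 6 − 5 = 1.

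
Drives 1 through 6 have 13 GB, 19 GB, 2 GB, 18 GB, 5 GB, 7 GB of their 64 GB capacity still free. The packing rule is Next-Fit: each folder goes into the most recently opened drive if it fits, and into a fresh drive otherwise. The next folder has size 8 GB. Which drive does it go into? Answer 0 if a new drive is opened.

0

Next-Fit only looks at drive 6, which has 7 GB free.
8 GB does not fit, so a new drive is opened.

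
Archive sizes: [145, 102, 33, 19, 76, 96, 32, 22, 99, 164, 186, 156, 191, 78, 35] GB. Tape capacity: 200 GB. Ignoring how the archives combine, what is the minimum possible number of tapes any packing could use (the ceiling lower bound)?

Total size = 145 + 102 + 33 + 19 + 76 + 96 + 32 + 22 + 99 + 164 + 186 + 156 + 191 + 78 + 35 = 1434 GB.
⌈1434 / 200⌉ = 8.

8 tapes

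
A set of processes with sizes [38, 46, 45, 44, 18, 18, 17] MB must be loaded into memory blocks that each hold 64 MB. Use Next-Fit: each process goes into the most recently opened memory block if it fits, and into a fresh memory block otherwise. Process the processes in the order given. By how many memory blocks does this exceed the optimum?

Next-Fit: [38] [46] [45] [44,18] [18,17] → 5 memory blocks.
Total size 226 MB; any packing needs at least ⌈226/64⌉ = 4 memory blocks.
An optimal packing achieves that bound: [46,18] [45,18] [44,17] [38] → 4 memory blocks.
Excess: 5 − 4 = 1.

1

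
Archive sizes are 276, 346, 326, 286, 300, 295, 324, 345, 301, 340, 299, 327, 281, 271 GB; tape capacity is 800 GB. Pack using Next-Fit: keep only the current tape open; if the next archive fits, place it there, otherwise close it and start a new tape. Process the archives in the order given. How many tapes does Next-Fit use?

tape 1: place 276 GB, 524 GB left
tape 1: place 346 GB, 178 GB left
tape 2: place 326 GB, 474 GB left
tape 2: place 286 GB, 188 GB left
tape 3: place 300 GB, 500 GB left
tape 3: place 295 GB, 205 GB left
tape 4: place 324 GB, 476 GB left
tape 4: place 345 GB, 131 GB left
tape 5: place 301 GB, 499 GB left
tape 5: place 340 GB, 159 GB left
tape 6: place 299 GB, 501 GB left
tape 6: place 327 GB, 174 GB left
tape 7: place 281 GB, 519 GB left
tape 7: place 271 GB, 248 GB left

7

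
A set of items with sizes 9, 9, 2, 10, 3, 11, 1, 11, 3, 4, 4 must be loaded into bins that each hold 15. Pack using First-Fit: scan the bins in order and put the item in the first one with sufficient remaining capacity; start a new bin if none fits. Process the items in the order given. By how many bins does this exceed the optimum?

First-Fit: [9,2,3,1] [9,3] [10,4] [11,4] [11] → 5 bins.
Total size 67; any packing needs at least ⌈67/15⌉ = 5 bins.
So 5 is already optimal.

0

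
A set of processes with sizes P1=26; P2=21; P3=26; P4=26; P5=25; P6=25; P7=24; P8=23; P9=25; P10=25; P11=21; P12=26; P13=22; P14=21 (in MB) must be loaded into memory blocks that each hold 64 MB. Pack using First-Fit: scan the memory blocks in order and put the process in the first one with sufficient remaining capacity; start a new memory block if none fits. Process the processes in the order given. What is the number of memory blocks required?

Put P1 (26 MB) in memory block 1; 38 MB remain.
Put P2 (21 MB) in memory block 1; 17 MB remain.
Put P3 (26 MB) in memory block 2; 38 MB remain.
Put P4 (26 MB) in memory block 2; 12 MB remain.
Put P5 (25 MB) in memory block 3; 39 MB remain.
Put P6 (25 MB) in memory block 3; 14 MB remain.
Put P7 (24 MB) in memory block 4; 40 MB remain.
Put P8 (23 MB) in memory block 4; 17 MB remain.
Put P9 (25 MB) in memory block 5; 39 MB remain.
Put P10 (25 MB) in memory block 5; 14 MB remain.
Put P11 (21 MB) in memory block 6; 43 MB remain.
Put P12 (26 MB) in memory block 6; 17 MB remain.
Put P13 (22 MB) in memory block 7; 42 MB remain.
Put P14 (21 MB) in memory block 7; 21 MB remain.

7 memory blocks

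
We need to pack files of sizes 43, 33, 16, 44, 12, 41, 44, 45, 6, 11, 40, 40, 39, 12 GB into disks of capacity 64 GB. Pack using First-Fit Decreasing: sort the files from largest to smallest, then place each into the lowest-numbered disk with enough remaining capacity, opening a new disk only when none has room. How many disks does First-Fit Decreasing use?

Sorted descending: 45, 44, 44, 43, 41, 40, 40, 39, 33, 16, 12, 12, 11, 6.
45 GB → disk 1 (remaining 19 GB)
44 GB → disk 2 (remaining 20 GB)
44 GB → disk 3 (remaining 20 GB)
43 GB → disk 4 (remaining 21 GB)
41 GB → disk 5 (remaining 23 GB)
40 GB → disk 6 (remaining 24 GB)
40 GB → disk 7 (remaining 24 GB)
39 GB → disk 8 (remaining 25 GB)
33 GB → disk 9 (remaining 31 GB)
16 GB → disk 1 (remaining 3 GB)
12 GB → disk 2 (remaining 8 GB)
12 GB → disk 3 (remaining 8 GB)
11 GB → disk 4 (remaining 10 GB)
6 GB → disk 2 (remaining 2 GB)
Final disks: [45,16] [44,12,6] [44,12] [43,11] [41] [40] [40] [39] [33].

9 disks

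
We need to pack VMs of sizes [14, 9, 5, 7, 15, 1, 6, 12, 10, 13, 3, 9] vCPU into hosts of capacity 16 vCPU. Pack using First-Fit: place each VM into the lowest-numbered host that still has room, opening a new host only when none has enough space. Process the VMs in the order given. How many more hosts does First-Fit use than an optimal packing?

First-Fit: [14,1] [9,5] [7,6,3] [15] [12] [10] [13] [9] → 8 hosts.
Total size 104 vCPU; any packing needs at least ⌈104/16⌉ = 7 hosts.
An optimal packing achieves that bound: [15,1] [14] [13,3] [12] [10,6] [9,7] [9,5] → 7 hosts.
Excess: 8 − 7 = 1.

1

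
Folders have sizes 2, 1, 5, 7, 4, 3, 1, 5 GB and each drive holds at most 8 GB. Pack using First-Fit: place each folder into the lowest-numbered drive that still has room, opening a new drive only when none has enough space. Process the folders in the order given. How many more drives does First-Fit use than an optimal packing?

First-Fit: [2,1,5] [7,1] [4,3] [5] → 4 drives.
Total size 28 GB; any packing needs at least ⌈28/8⌉ = 4 drives.
So 4 is already optimal.

0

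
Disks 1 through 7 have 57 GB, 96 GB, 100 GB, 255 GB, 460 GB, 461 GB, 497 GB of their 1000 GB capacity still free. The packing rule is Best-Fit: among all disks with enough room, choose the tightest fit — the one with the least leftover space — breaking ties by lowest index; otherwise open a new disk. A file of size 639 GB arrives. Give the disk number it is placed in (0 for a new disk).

0

No disk has ≥ 639 GB free, so a new disk is opened.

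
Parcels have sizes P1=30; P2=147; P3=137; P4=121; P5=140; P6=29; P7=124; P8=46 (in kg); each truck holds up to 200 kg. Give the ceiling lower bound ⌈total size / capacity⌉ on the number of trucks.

Total size = 30 + 147 + 137 + 121 + 140 + 29 + 124 + 46 = 774 kg.
⌈774 / 200⌉ = 4.

4 trucks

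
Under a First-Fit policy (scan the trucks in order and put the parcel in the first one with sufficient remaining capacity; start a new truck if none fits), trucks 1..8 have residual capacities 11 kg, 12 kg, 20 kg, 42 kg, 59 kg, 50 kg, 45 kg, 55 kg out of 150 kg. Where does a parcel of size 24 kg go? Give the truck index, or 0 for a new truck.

4

Trucks with room: truck 4 (42 kg), truck 5 (59 kg), truck 6 (50 kg), truck 7 (45 kg), truck 8 (55 kg).
The first with room is truck 4.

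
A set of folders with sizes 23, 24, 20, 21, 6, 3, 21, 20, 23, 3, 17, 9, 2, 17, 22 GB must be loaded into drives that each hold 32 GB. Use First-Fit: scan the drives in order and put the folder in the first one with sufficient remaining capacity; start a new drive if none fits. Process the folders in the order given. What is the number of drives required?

23 GB → drive 1 (remaining 9 GB)
24 GB → drive 2 (remaining 8 GB)
20 GB → drive 3 (remaining 12 GB)
21 GB → drive 4 (remaining 11 GB)
6 GB → drive 1 (remaining 3 GB)
3 GB → drive 1 (remaining 0 GB)
21 GB → drive 5 (remaining 11 GB)
20 GB → drive 6 (remaining 12 GB)
23 GB → drive 7 (remaining 9 GB)
3 GB → drive 2 (remaining 5 GB)
17 GB → drive 8 (remaining 15 GB)
9 GB → drive 3 (remaining 3 GB)
2 GB → drive 2 (remaining 3 GB)
17 GB → drive 9 (remaining 15 GB)
22 GB → drive 10 (remaining 10 GB)

10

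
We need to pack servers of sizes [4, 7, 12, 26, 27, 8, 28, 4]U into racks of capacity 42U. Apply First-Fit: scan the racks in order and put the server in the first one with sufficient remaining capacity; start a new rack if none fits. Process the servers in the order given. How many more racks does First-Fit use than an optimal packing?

1

First-Fit: [4,7,12,8,4] [26] [27] [28] → 4 racks.
Total size 116U; any packing needs at least ⌈116/42⌉ = 3 racks.
An optimal packing achieves that bound: [28,12] [27,8,7] [26,4,4] → 3 racks.
Excess: 4 − 3 = 1.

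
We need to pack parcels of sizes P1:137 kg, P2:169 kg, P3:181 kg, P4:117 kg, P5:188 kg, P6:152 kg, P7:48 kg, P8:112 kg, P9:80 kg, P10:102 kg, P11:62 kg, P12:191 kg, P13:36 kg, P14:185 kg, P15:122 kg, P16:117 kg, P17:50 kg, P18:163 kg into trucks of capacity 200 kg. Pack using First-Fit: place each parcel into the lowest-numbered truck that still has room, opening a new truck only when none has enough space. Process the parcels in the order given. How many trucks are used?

Put P1 (137 kg) in truck 1; 63 kg remain.
Put P2 (169 kg) in truck 2; 31 kg remain.
Put P3 (181 kg) in truck 3; 19 kg remain.
Put P4 (117 kg) in truck 4; 83 kg remain.
Put P5 (188 kg) in truck 5; 12 kg remain.
Put P6 (152 kg) in truck 6; 48 kg remain.
Put P7 (48 kg) in truck 1; 15 kg remain.
Put P8 (112 kg) in truck 7; 88 kg remain.
Put P9 (80 kg) in truck 4; 3 kg remain.
Put P10 (102 kg) in truck 8; 98 kg remain.
Put P11 (62 kg) in truck 7; 26 kg remain.
Put P12 (191 kg) in truck 9; 9 kg remain.
Put P13 (36 kg) in truck 6; 12 kg remain.
Put P14 (185 kg) in truck 10; 15 kg remain.
Put P15 (122 kg) in truck 11; 78 kg remain.
Put P16 (117 kg) in truck 12; 83 kg remain.
Put P17 (50 kg) in truck 8; 48 kg remain.
Put P18 (163 kg) in truck 13; 37 kg remain.
Final trucks: [137,48] [169] [181] [117,80] [188] [152,36] [112,62] [102,50] [191] [185] [122] [117] [163].

13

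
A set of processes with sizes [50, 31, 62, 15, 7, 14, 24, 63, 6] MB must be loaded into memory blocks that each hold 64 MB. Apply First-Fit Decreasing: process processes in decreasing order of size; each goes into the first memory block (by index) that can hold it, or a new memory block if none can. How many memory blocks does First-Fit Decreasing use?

5 memory blocks

Sorted descending: 63, 62, 50, 31, 24, 15, 14, 7, 6.
63 MB → memory block 1 (remaining 1 MB)
62 MB → memory block 2 (remaining 2 MB)
50 MB → memory block 3 (remaining 14 MB)
31 MB → memory block 4 (remaining 33 MB)
24 MB → memory block 4 (remaining 9 MB)
15 MB → memory block 5 (remaining 49 MB)
14 MB → memory block 3 (remaining 0 MB)
7 MB → memory block 4 (remaining 2 MB)
6 MB → memory block 5 (remaining 43 MB)
Final memory blocks: [63] [62] [50,14] [31,24,7] [15,6].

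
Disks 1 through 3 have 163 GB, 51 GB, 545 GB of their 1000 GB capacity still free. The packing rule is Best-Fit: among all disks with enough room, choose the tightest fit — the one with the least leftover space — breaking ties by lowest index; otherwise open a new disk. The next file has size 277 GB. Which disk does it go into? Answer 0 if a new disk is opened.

3

Disks with room: disk 3 (545 GB).
Tightest fit is disk 3 with 545 GB free.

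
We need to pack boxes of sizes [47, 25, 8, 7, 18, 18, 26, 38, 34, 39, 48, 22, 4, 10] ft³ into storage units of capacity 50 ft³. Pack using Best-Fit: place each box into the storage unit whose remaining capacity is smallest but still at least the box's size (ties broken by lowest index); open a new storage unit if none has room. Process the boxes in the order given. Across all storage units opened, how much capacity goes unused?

56

storage unit 1: place 47 ft³, 3 ft³ left
storage unit 2: place 25 ft³, 25 ft³ left
storage unit 2: place 8 ft³, 17 ft³ left
storage unit 2: place 7 ft³, 10 ft³ left
storage unit 3: place 18 ft³, 32 ft³ left
storage unit 3: place 18 ft³, 14 ft³ left
storage unit 4: place 26 ft³, 24 ft³ left
storage unit 5: place 38 ft³, 12 ft³ left
storage unit 6: place 34 ft³, 16 ft³ left
storage unit 7: place 39 ft³, 11 ft³ left
storage unit 8: place 48 ft³, 2 ft³ left
storage unit 4: place 22 ft³, 2 ft³ left
storage unit 2: place 4 ft³, 6 ft³ left
storage unit 7: place 10 ft³, 1 ft³ left
8 storage units × 50 ft³ = 400 ft³; used 344 ft³; unused 56 ft³.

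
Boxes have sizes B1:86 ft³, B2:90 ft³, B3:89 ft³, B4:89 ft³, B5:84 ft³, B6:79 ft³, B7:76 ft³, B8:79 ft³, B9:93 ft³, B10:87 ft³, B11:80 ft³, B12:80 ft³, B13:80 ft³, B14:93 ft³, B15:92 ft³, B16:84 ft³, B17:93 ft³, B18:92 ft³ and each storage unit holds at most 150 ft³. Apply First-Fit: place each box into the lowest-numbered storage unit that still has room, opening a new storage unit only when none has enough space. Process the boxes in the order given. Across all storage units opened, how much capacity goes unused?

1154

storage unit 1: place B1 (86 ft³), 64 ft³ left
storage unit 2: place B2 (90 ft³), 60 ft³ left
storage unit 3: place B3 (89 ft³), 61 ft³ left
storage unit 4: place B4 (89 ft³), 61 ft³ left
storage unit 5: place B5 (84 ft³), 66 ft³ left
storage unit 6: place B6 (79 ft³), 71 ft³ left
storage unit 7: place B7 (76 ft³), 74 ft³ left
storage unit 8: place B8 (79 ft³), 71 ft³ left
storage unit 9: place B9 (93 ft³), 57 ft³ left
storage unit 10: place B10 (87 ft³), 63 ft³ left
storage unit 11: place B11 (80 ft³), 70 ft³ left
storage unit 12: place B12 (80 ft³), 70 ft³ left
storage unit 13: place B13 (80 ft³), 70 ft³ left
storage unit 14: place B14 (93 ft³), 57 ft³ left
storage unit 15: place B15 (92 ft³), 58 ft³ left
storage unit 16: place B16 (84 ft³), 66 ft³ left
storage unit 17: place B17 (93 ft³), 57 ft³ left
storage unit 18: place B18 (92 ft³), 58 ft³ left
18 storage units × 150 ft³ = 2700 ft³; used 1546 ft³; unused 1154 ft³.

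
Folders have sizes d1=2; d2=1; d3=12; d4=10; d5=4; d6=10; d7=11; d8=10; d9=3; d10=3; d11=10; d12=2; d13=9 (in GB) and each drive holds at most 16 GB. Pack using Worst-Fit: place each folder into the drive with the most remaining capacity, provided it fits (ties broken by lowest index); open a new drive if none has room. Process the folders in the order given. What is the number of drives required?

drive 1: place d1 (2 GB), 14 GB left
drive 1: place d2 (1 GB), 13 GB left
drive 1: place d3 (12 GB), 1 GB left
drive 2: place d4 (10 GB), 6 GB left
drive 2: place d5 (4 GB), 2 GB left
drive 3: place d6 (10 GB), 6 GB left
drive 4: place d7 (11 GB), 5 GB left
drive 5: place d8 (10 GB), 6 GB left
drive 3: place d9 (3 GB), 3 GB left
drive 5: place d10 (3 GB), 3 GB left
drive 6: place d11 (10 GB), 6 GB left
drive 6: place d12 (2 GB), 4 GB left
drive 7: place d13 (9 GB), 7 GB left
Final drives: [2,1,12] [10,4] [10,3] [11] [10,3] [10,2] [9].

7 drives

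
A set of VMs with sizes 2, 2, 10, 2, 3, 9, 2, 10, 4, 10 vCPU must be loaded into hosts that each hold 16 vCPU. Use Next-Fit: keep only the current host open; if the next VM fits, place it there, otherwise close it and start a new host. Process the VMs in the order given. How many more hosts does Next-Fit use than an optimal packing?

0

Next-Fit: [2,2,10,2] [3,9,2] [10,4] [10] → 4 hosts.
Total size 54 vCPU; any packing needs at least ⌈54/16⌉ = 4 hosts.
So 4 is already optimal.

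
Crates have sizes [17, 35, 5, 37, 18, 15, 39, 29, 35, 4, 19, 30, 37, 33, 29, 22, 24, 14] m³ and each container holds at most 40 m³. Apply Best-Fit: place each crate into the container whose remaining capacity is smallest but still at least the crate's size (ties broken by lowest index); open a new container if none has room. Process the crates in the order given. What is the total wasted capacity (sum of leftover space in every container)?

78

Put 17 m³ in container 1; 23 m³ remain.
Put 35 m³ in container 2; 5 m³ remain.
Put 5 m³ in container 2; 0 m³ remain.
Put 37 m³ in container 3; 3 m³ remain.
Put 18 m³ in container 1; 5 m³ remain.
Put 15 m³ in container 4; 25 m³ remain.
Put 39 m³ in container 5; 1 m³ remain.
Put 29 m³ in container 6; 11 m³ remain.
Put 35 m³ in container 7; 5 m³ remain.
Put 4 m³ in container 1; 1 m³ remain.
Put 19 m³ in container 4; 6 m³ remain.
Put 30 m³ in container 8; 10 m³ remain.
Put 37 m³ in container 9; 3 m³ remain.
Put 33 m³ in container 10; 7 m³ remain.
Put 29 m³ in container 11; 11 m³ remain.
Put 22 m³ in container 12; 18 m³ remain.
Put 24 m³ in container 13; 16 m³ remain.
Put 14 m³ in container 13; 2 m³ remain.
13 containers × 40 m³ = 520 m³; used 442 m³; unused 78 m³.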